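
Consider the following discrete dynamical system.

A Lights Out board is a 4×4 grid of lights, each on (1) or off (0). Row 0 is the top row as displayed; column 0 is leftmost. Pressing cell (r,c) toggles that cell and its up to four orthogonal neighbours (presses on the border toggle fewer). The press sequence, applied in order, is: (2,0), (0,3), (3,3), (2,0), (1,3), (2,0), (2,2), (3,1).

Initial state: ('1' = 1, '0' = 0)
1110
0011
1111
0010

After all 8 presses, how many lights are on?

gen 0: 1110
0011
1111
0010
gen 1: 1110
1011
0011
1010
gen 2: 1101
1010
0011
1010
gen 3: 1101
1010
0010
1001
gen 4: 1101
0010
1110
0001
gen 5: 1100
0001
1111
0001
gen 6: 1100
1001
0011
1001
gen 7: 1100
1011
0100
1011
gen 8: 1100
1011
0000
0101

7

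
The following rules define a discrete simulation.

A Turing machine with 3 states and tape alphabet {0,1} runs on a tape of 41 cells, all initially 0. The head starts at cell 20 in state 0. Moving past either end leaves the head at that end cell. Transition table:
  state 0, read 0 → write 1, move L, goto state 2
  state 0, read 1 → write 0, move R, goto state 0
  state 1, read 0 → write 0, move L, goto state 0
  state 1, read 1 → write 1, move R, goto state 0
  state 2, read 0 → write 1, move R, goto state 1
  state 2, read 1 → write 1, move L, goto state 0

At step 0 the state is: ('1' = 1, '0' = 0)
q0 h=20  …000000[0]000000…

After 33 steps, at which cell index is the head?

step 0: q0 h=20  …000000[0]000000…
step 1: q2 h=19  …000000[0]100000…
step 2: q1 h=20  …000001[1]000000…
step 3: q0 h=21  …000011[0]000000…
step 4: q2 h=20  …000001[1]100000…
step 5: q0 h=19  …000000[1]110000…
step 6: q0 h=20  …000000[1]100000…
step 7: q0 h=21  …000000[1]000000…
step 8: q0 h=22  …000000[0]000000…
step 9: q2 h=21  …000000[0]100000…
step 10: q1 h=22  …000001[1]000000…
step 11: q0 h=23  …000011[0]000000…
step 12: q2 h=22  …000001[1]100000…
step 13: q0 h=21  …000000[1]110000…
step 14: q0 h=22  …000000[1]100000…
step 15: q0 h=23  …000000[1]000000…
step 16: q0 h=24  …000000[0]000000…
step 17: q2 h=23  …000000[0]100000…
step 18: q1 h=24  …000001[1]000000…
step 19: q0 h=25  …000011[0]000000…
step 20: q2 h=24  …000001[1]100000…
step 21: q0 h=23  …000000[1]110000…
step 22: q0 h=24  …000000[1]100000…
step 23: q0 h=25  …000000[1]000000…
step 24: q0 h=26  …000000[0]000000…
step 25: q2 h=25  …000000[0]100000…
step 26: q1 h=26  …000001[1]000000…
step 27: q0 h=27  …000011[0]000000…
step 28: q2 h=26  …000001[1]100000…
step 29: q0 h=25  …000000[1]110000…
step 30: q0 h=26  …000000[1]100000…
step 31: q0 h=27  …000000[1]000000…
step 32: q0 h=28  …000000[0]000000…
step 33: q2 h=27  …000000[0]100000…

27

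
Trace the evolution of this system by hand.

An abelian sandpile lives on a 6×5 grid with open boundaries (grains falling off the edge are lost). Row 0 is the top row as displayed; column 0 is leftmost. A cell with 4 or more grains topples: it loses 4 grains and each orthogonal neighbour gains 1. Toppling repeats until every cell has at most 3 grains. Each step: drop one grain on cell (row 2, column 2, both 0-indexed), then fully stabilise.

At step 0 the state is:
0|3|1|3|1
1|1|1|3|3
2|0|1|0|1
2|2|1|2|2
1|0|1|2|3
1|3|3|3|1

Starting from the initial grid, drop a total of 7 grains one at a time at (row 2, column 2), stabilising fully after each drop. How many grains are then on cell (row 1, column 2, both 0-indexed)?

3

[0] 0|3|1|3|1
1|1|1|3|3
2|0|1|0|1
2|2|1|2|2
1|0|1|2|3
1|3|3|3|1
[1] 0|3|1|3|1
1|1|1|3|3
2|0|2|0|1
2|2|1|2|2
1|0|1|2|3
1|3|3|3|1
[2] 0|3|1|3|1
1|1|1|3|3
2|0|3|0|1
2|2|1|2|2
1|0|1|2|3
1|3|3|3|1
[3] 0|3|1|3|1
1|1|2|3|3
2|1|0|1|1
2|2|2|2|2
1|0|1|2|3
1|3|3|3|1
[4] 0|3|1|3|1
1|1|2|3|3
2|1|1|1|1
2|2|2|2|2
1|0|1|2|3
1|3|3|3|1
[5] 0|3|1|3|1
1|1|2|3|3
2|1|2|1|1
2|2|2|2|2
1|0|1|2|3
1|3|3|3|1
[6] 0|3|1|3|1
1|1|2|3|3
2|1|3|1|1
2|2|2|2|2
1|0|1|2|3
1|3|3|3|1
[7] 0|3|1|3|1
1|1|3|3|3
2|2|0|2|1
2|2|3|2|2
1|0|1|2|3
1|3|3|3|1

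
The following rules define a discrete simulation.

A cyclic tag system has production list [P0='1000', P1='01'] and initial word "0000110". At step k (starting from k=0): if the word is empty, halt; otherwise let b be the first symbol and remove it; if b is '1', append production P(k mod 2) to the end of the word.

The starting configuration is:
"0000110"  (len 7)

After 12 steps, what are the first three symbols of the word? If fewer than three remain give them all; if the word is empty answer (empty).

101

k=0  "0000110"  (len 7)
k=1  "000110"  (len 6)
k=2  "00110"  (len 5)
k=3  "0110"  (len 4)
k=4  "110"  (len 3)
k=5  "101000"  (len 6)
k=6  "0100001"  (len 7)
k=7  "100001"  (len 6)
k=8  "0000101"  (len 7)
k=9  "000101"  (len 6)
k=10  "00101"  (len 5)
k=11  "0101"  (len 4)
k=12  "101"  (len 3)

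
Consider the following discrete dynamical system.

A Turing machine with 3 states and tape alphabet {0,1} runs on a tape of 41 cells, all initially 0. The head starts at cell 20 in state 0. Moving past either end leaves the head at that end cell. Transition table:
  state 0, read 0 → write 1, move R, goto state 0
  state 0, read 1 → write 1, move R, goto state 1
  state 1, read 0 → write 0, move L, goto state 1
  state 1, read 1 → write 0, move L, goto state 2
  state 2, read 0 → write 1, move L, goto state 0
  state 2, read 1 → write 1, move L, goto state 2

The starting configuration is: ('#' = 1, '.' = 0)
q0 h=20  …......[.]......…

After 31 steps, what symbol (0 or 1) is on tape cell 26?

t=0: q0 h=20  …......[.]......…
t=1: q0 h=21  ….....#[.]......…
t=2: q0 h=22  …....##[.]......…
t=3: q0 h=23  …...###[.]......…
t=4: q0 h=24  …..####[.]......…
t=5: q0 h=25  ….#####[.]......…
t=6: q0 h=26  …######[.]......…
t=7: q0 h=27  …######[.]......…
t=8: q0 h=28  …######[.]......…
t=9: q0 h=29  …######[.]......…
t=10: q0 h=30  …######[.]......…
t=11: q0 h=31  …######[.]......…
t=12: q0 h=32  …######[.]......…
t=13: q0 h=33  …######[.]......…
t=14: q0 h=34  …######[.]......|
t=15: q0 h=35  …######[.].....|
t=16: q0 h=36  …######[.]....|
t=17: q0 h=37  …######[.]...|
t=18: q0 h=38  …######[.]..|
t=19: q0 h=39  …######[.].|
t=20: q0 h=40  …######[.]|
t=21: q0 h=40  …######[#]|
t=22: q1 h=40  …######[#]|
t=23: q2 h=39  …######[#].|
t=24: q2 h=38  …######[#]#.|
t=25: q2 h=37  …######[#]##.|
t=26: q2 h=36  …######[#]###.|
t=27: q2 h=35  …######[#]####.|
t=28: q2 h=34  …######[#]#####.|
t=29: q2 h=33  …######[#]######…
t=30: q2 h=32  …######[#]######…
t=31: q2 h=31  …######[#]######…

1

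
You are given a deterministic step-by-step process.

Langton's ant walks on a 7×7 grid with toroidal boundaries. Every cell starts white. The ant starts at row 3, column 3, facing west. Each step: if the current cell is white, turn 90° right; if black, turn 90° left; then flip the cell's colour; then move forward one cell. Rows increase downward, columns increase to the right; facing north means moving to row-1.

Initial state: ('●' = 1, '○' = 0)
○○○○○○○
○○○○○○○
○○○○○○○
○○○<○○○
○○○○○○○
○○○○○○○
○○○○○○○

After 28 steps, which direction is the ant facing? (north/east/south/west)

0) ○○○○○○○
○○○○○○○
○○○○○○○
○○○<○○○
○○○○○○○
○○○○○○○
○○○○○○○
1) ○○○○○○○
○○○○○○○
○○○^○○○
○○○●○○○
○○○○○○○
○○○○○○○
○○○○○○○
2) ○○○○○○○
○○○○○○○
○○○●>○○
○○○●○○○
○○○○○○○
○○○○○○○
○○○○○○○
3) ○○○○○○○
○○○○○○○
○○○●●○○
○○○●v○○
○○○○○○○
○○○○○○○
○○○○○○○
4) ○○○○○○○
○○○○○○○
○○○●●○○
○○○<●○○
○○○○○○○
○○○○○○○
○○○○○○○
5) ○○○○○○○
○○○○○○○
○○○●●○○
○○○○●○○
○○○v○○○
○○○○○○○
○○○○○○○
6) ○○○○○○○
○○○○○○○
○○○●●○○
○○○○●○○
○○<●○○○
○○○○○○○
○○○○○○○
7) ○○○○○○○
○○○○○○○
○○○●●○○
○○^○●○○
○○●●○○○
○○○○○○○
○○○○○○○
8) ○○○○○○○
○○○○○○○
○○○●●○○
○○●>●○○
○○●●○○○
○○○○○○○
○○○○○○○
9) ○○○○○○○
○○○○○○○
○○○●●○○
○○●●●○○
○○●v○○○
○○○○○○○
○○○○○○○
10) ○○○○○○○
○○○○○○○
○○○●●○○
○○●●●○○
○○●○>○○
○○○○○○○
○○○○○○○
11) ○○○○○○○
○○○○○○○
○○○●●○○
○○●●●○○
○○●○●○○
○○○○v○○
○○○○○○○
12) ○○○○○○○
○○○○○○○
○○○●●○○
○○●●●○○
○○●○●○○
○○○<●○○
○○○○○○○
13) ○○○○○○○
○○○○○○○
○○○●●○○
○○●●●○○
○○●^●○○
○○○●●○○
○○○○○○○
14) ○○○○○○○
○○○○○○○
○○○●●○○
○○●●●○○
○○●●>○○
○○○●●○○
○○○○○○○
15) ○○○○○○○
○○○○○○○
○○○●●○○
○○●●^○○
○○●●○○○
○○○●●○○
○○○○○○○
16) ○○○○○○○
○○○○○○○
○○○●●○○
○○●<○○○
○○●●○○○
○○○●●○○
○○○○○○○
17) ○○○○○○○
○○○○○○○
○○○●●○○
○○●○○○○
○○●v○○○
○○○●●○○
○○○○○○○
18) ○○○○○○○
○○○○○○○
○○○●●○○
○○●○○○○
○○●○>○○
○○○●●○○
○○○○○○○
19) ○○○○○○○
○○○○○○○
○○○●●○○
○○●○○○○
○○●○●○○
○○○●v○○
○○○○○○○
20) ○○○○○○○
○○○○○○○
○○○●●○○
○○●○○○○
○○●○●○○
○○○●○>○
○○○○○○○
21) ○○○○○○○
○○○○○○○
○○○●●○○
○○●○○○○
○○●○●○○
○○○●○●○
○○○○○v○
22) ○○○○○○○
○○○○○○○
○○○●●○○
○○●○○○○
○○●○●○○
○○○●○●○
○○○○<●○
23) ○○○○○○○
○○○○○○○
○○○●●○○
○○●○○○○
○○●○●○○
○○○●^●○
○○○○●●○
24) ○○○○○○○
○○○○○○○
○○○●●○○
○○●○○○○
○○●○●○○
○○○●●>○
○○○○●●○
25) ○○○○○○○
○○○○○○○
○○○●●○○
○○●○○○○
○○●○●^○
○○○●●○○
○○○○●●○
26) ○○○○○○○
○○○○○○○
○○○●●○○
○○●○○○○
○○●○●●>
○○○●●○○
○○○○●●○
27) ○○○○○○○
○○○○○○○
○○○●●○○
○○●○○○○
○○●○●●●
○○○●●○v
○○○○●●○
28) ○○○○○○○
○○○○○○○
○○○●●○○
○○●○○○○
○○●○●●●
○○○●●<●
○○○○●●○

west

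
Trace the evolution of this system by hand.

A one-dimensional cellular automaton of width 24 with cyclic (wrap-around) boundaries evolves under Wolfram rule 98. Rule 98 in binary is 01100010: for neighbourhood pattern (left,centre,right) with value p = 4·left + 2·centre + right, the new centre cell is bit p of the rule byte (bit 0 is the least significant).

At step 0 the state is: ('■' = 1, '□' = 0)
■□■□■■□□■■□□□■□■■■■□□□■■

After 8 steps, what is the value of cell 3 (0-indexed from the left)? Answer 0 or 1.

1

t=0: ■□■□■■□□■■□□□■□■■■■□□□■■
t=1: ■■□■□■□■□■□□■□■□□□■□□■□□
t=2: □■■□■□■□■□□■□■□□□■□□■□□■
t=3: ■□■■□■□■□□■□■□□□■□□■□□■□
t=4: □■□■■□■□□■□■□□□■□□■□□■□■
t=5: ■□■□■■□□■□■□□□■□□■□□■□■□
t=6: □■□■□■□■□■□□□■□□■□□■□■□■
t=7: ■□■□■□■□■□□□■□□■□□■□■□■□
t=8: □■□■□■□■□□□■□□■□□■□■□■□■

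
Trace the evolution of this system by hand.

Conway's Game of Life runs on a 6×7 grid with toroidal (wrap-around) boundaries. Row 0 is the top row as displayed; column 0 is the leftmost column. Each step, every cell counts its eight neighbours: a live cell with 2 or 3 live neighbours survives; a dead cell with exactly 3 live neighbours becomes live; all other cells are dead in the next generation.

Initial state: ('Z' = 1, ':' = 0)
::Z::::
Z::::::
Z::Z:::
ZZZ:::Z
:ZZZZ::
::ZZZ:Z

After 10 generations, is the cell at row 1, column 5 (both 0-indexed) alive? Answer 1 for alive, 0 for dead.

0

0) ::Z::::
Z::::::
Z::Z:::
ZZZ:::Z
:ZZZZ::
::ZZZ:Z
1) :ZZ::::
:Z:::::
::Z::::
::::Z:Z
::::Z:Z
::::ZZ:
2) :ZZ::::
:Z:::::
:::::::
:::Z:::
:::ZZ:Z
:::ZZZ:
3) :ZZZZ::
:ZZ::::
:::::::
:::ZZ::
::Z::::
:::::Z:
4) :Z:ZZ::
:Z:::::
::ZZ:::
:::Z:::
:::ZZ::
:Z::Z::
5) ZZ:ZZ::
:Z::Z::
::ZZ:::
:::::::
::ZZZ::
:::::Z:
6) ZZZZZZ:
ZZ::Z::
::ZZ:::
::::Z::
:::ZZ::
:Z:::Z:
7) :::Z:Z:
Z::::ZZ
:ZZZZ::
::Z:Z::
:::ZZZ:
ZZ:::ZZ
8) :Z:::::
ZZ:::ZZ
ZZZ:Z:Z
:Z:::::
ZZZZ:::
Z:ZZ:::
9) :::::::
:::::Z:
::Z::::
::::::Z
Z::Z:::
Z::Z:::
10) :::::::
:::::::
:::::::
:::::::
Z:::::Z
:::::::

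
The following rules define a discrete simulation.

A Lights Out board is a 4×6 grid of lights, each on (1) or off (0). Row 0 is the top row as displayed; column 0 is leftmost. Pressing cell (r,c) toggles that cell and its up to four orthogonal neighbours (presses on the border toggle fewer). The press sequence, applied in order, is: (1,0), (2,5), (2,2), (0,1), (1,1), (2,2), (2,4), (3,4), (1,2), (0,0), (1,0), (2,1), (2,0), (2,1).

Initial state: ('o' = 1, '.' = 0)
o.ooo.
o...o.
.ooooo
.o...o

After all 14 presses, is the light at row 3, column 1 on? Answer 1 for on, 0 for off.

k=0  o.ooo.
o...o.
.ooooo
.o...o
k=1  ..ooo.
.o..o.
oooooo
.o...o
k=2  ..ooo.
.o..oo
oooo..
.o....
k=3  ..ooo.
.oo.oo
o.....
.oo...
k=4  oo.oo.
..o.oo
o.....
.oo...
k=5  o..oo.
oo..oo
oo....
.oo...
k=6  o..oo.
ooo.oo
o.oo..
.o....
k=7  o..oo.
ooo..o
o.o.oo
.o..o.
k=8  o..oo.
ooo..o
o.o..o
.o.o.o
k=9  o.ooo.
o..o.o
o....o
.o.o.o
k=10  .oooo.
...o.o
o....o
.o.o.o
k=11  ooooo.
oo.o.o
.....o
.o.o.o
k=12  ooooo.
o..o.o
ooo..o
...o.o
k=13  ooooo.
...o.o
..o..o
o..o.o
k=14  ooooo.
.o.o.o
oo...o
oo.o.o

1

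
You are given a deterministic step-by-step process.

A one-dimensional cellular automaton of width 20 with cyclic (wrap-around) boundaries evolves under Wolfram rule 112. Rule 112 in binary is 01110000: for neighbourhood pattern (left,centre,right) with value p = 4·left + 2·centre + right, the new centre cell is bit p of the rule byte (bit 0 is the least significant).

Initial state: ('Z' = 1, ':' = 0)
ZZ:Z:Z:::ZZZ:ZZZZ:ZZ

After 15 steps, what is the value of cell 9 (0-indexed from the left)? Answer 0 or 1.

step 0: ZZ:Z:Z:::ZZZ:ZZZZ:ZZ
step 1: :ZZ:Z:Z::::ZZ:::ZZ::
step 2: ::ZZ:Z:Z::::ZZ:::ZZ:
step 3: :::ZZ:Z:Z::::ZZ:::ZZ
step 4: Z:::ZZ:Z:Z::::ZZ:::Z
step 5: ZZ:::ZZ:Z:Z::::ZZ:::
step 6: :ZZ:::ZZ:Z:Z::::ZZ::
step 7: ::ZZ:::ZZ:Z:Z::::ZZ:
step 8: :::ZZ:::ZZ:Z:Z::::ZZ
step 9: Z:::ZZ:::ZZ:Z:Z::::Z
step 10: ZZ:::ZZ:::ZZ:Z:Z::::
step 11: :ZZ:::ZZ:::ZZ:Z:Z:::
step 12: ::ZZ:::ZZ:::ZZ:Z:Z::
step 13: :::ZZ:::ZZ:::ZZ:Z:Z:
step 14: ::::ZZ:::ZZ:::ZZ:Z:Z
step 15: Z::::ZZ:::ZZ:::ZZ:Z:

0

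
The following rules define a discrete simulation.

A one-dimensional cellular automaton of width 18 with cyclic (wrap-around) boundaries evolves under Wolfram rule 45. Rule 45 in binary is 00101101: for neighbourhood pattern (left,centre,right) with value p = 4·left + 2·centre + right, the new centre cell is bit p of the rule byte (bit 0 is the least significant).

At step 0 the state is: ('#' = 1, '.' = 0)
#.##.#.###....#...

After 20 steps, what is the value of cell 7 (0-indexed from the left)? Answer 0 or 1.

1

gen 0: #.##.#.###....#...
gen 1: ###.####...##.#.#.
gen 2: #..##....#.#.#####
gen 3: ...#..##.#####....
gen 4: ##.#..#.##.....###
gen 5: ..##..###..###.#..
gen 6: #.#...#....#..##.#
gen 7: .##.#.#.##.#..#.##
gen 8: ##.######.##..###.
gen 9: #.##.....##...#..#
gen 10: .##..###.#..#.#..#
gen 11: ##...#..##..###..#
gen 12: ...#.#..#...#....#
gen 13: .#.###..#.#.#.##.#
gen 14: ####....#######.##
gen 15: .....##.#......##.
gen 16: ####.#.##.####.#..
gen 17: #...####.##...##..
gen 18: #.#.#...##..#.#...
gen 19: #####.#.#...###.#.
gen 20: #....####.#.#..###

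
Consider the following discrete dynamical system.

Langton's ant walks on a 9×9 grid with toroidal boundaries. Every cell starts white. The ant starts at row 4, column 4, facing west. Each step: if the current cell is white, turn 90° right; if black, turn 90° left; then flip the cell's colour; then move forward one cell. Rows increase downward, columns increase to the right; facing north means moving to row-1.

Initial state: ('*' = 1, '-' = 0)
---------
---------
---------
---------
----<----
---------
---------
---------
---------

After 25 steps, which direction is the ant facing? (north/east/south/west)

north

k=0  ---------
---------
---------
---------
----<----
---------
---------
---------
---------
k=1  ---------
---------
---------
----^----
----*----
---------
---------
---------
---------
k=2  ---------
---------
---------
----*>---
----*----
---------
---------
---------
---------
k=3  ---------
---------
---------
----**---
----*v---
---------
---------
---------
---------
k=4  ---------
---------
---------
----**---
----<*---
---------
---------
---------
---------
k=5  ---------
---------
---------
----**---
-----*---
----v----
---------
---------
---------
k=6  ---------
---------
---------
----**---
-----*---
---<*----
---------
---------
---------
k=7  ---------
---------
---------
----**---
---^-*---
---**----
---------
---------
---------
k=8  ---------
---------
---------
----**---
---*>*---
---**----
---------
---------
---------
k=9  ---------
---------
---------
----**---
---***---
---*v----
---------
---------
---------
k=10  ---------
---------
---------
----**---
---***---
---*->---
---------
---------
---------
k=11  ---------
---------
---------
----**---
---***---
---*-*---
-----v---
---------
---------
k=12  ---------
---------
---------
----**---
---***---
---*-*---
----<*---
---------
---------
k=13  ---------
---------
---------
----**---
---***---
---*^*---
----**---
---------
---------
k=14  ---------
---------
---------
----**---
---***---
---**>---
----**---
---------
---------
k=15  ---------
---------
---------
----**---
---**^---
---**----
----**---
---------
---------
k=16  ---------
---------
---------
----**---
---*<----
---**----
----**---
---------
---------
k=17  ---------
---------
---------
----**---
---*-----
---*v----
----**---
---------
---------
k=18  ---------
---------
---------
----**---
---*-----
---*->---
----**---
---------
---------
k=19  ---------
---------
---------
----**---
---*-----
---*-*---
----*v---
---------
---------
k=20  ---------
---------
---------
----**---
---*-----
---*-*---
----*->--
---------
---------
k=21  ---------
---------
---------
----**---
---*-----
---*-*---
----*-*--
------v--
---------
k=22  ---------
---------
---------
----**---
---*-----
---*-*---
----*-*--
-----<*--
---------
k=23  ---------
---------
---------
----**---
---*-----
---*-*---
----*^*--
-----**--
---------
k=24  ---------
---------
---------
----**---
---*-----
---*-*---
----**>--
-----**--
---------
k=25  ---------
---------
---------
----**---
---*-----
---*-*^--
----**---
-----**--
---------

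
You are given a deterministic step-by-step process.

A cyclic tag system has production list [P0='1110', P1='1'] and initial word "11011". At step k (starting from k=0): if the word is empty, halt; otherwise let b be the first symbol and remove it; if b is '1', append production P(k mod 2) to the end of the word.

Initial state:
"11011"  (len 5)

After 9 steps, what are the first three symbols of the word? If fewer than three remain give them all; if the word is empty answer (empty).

gen 0: "11011"  (len 5)
gen 1: "10111110"  (len 8)
gen 2: "01111101"  (len 8)
gen 3: "1111101"  (len 7)
gen 4: "1111011"  (len 7)
gen 5: "1110111110"  (len 10)
gen 6: "1101111101"  (len 10)
gen 7: "1011111011110"  (len 13)
gen 8: "0111110111101"  (len 13)
gen 9: "111110111101"  (len 12)

111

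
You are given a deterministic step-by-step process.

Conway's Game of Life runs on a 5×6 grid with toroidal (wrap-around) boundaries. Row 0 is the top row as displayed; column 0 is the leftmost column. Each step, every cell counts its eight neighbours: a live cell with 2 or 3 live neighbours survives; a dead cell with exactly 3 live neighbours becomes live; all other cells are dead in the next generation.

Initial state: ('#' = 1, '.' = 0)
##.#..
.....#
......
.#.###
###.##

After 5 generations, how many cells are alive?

gen 0: ##.#..
.....#
......
.#.###
###.##
gen 1: ...#..
#.....
#....#
.#.#..
......
gen 2: ......
#....#
##...#
#.....
..#...
gen 3: ......
.#...#
.#....
#....#
......
gen 4: ......
#.....
.#...#
#.....
......
gen 5: ......
#.....
.#...#
#.....
......

4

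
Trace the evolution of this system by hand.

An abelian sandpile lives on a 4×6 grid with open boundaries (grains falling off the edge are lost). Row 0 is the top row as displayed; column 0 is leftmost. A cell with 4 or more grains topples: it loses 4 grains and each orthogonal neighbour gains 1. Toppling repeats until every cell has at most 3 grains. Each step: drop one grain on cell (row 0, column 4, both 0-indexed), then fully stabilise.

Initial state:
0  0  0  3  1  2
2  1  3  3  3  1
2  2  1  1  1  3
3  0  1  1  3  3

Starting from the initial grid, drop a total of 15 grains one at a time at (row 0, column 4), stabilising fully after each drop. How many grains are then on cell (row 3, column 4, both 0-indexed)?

step 0: 0  0  0  3  1  2
2  1  3  3  3  1
2  2  1  1  1  3
3  0  1  1  3  3
step 1: 0  0  0  3  2  2
2  1  3  3  3  1
2  2  1  1  1  3
3  0  1  1  3  3
step 2: 0  0  0  3  3  2
2  1  3  3  3  1
2  2  1  1  1  3
3  0  1  1  3  3
step 3: 0  0  2  1  2  3
2  2  0  2  1  2
2  2  2  2  2  3
3  0  1  1  3  3
step 4: 0  0  2  1  3  3
2  2  0  2  1  2
2  2  2  2  2  3
3  0  1  1  3  3
step 5: 0  0  2  2  1  0
2  2  0  2  2  3
2  2  2  2  2  3
3  0  1  1  3  3
step 6: 0  0  2  2  2  0
2  2  0  2  2  3
2  2  2  2  2  3
3  0  1  1  3  3
step 7: 0  0  2  2  3  0
2  2  0  2  2  3
2  2  2  2  2  3
3  0  1  1  3  3
step 8: 0  0  2  3  0  1
2  2  0  2  3  3
2  2  2  2  2  3
3  0  1  1  3  3
step 9: 0  0  2  3  1  1
2  2  0  2  3  3
2  2  2  2  2  3
3  0  1  1  3  3
step 10: 0  0  2  3  2  1
2  2  0  2  3  3
2  2  2  2  2  3
3  0  1  1  3  3
step 11: 0  0  2  3  3  1
2  2  0  2  3  3
2  2  2  2  2  3
3  0  1  1  3  3
step 12: 0  0  3  1  2  3
2  2  1  1  3  1
2  2  3  0  2  2
3  0  1  3  1  1
step 13: 0  0  3  1  3  3
2  2  1  1  3  1
2  2  3  0  2  2
3  0  1  3  1  1
step 14: 0  0  3  2  2  0
2  2  1  2  0  3
2  2  3  0  3  2
3  0  1  3  1  1
step 15: 0  0  3  2  3  0
2  2  1  2  0  3
2  2  3  0  3  2
3  0  1  3  1  1

1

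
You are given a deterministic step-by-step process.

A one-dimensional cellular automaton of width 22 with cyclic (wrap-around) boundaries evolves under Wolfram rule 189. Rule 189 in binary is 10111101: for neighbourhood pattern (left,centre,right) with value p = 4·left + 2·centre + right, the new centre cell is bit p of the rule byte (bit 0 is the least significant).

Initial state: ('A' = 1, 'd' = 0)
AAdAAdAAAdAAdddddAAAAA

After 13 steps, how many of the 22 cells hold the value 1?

k=0  AAdAAdAAAdAAdddddAAAAA
k=1  AdAAdAAAdAAdAAAAdAAAAA
k=2  dAAdAAAdAAdAAAAdAAAAAA
k=3  AAdAAAdAAdAAAAdAAAAAAd
k=4  AdAAAdAAdAAAAdAAAAAAdA
k=5  dAAAdAAdAAAAdAAAAAAdAA
k=6  AAAdAAdAAAAdAAAAAAdAAd
k=7  AAdAAdAAAAdAAAAAAdAAdA
k=8  AdAAdAAAAdAAAAAAdAAdAA
k=9  dAAdAAAAdAAAAAAdAAdAAA
k=10  AAdAAAAdAAAAAAdAAdAAAd
k=11  AdAAAAdAAAAAAdAAdAAAdA
k=12  dAAAAdAAAAAAdAAdAAAdAA
k=13  AAAAdAAAAAAdAAdAAAdAAd

17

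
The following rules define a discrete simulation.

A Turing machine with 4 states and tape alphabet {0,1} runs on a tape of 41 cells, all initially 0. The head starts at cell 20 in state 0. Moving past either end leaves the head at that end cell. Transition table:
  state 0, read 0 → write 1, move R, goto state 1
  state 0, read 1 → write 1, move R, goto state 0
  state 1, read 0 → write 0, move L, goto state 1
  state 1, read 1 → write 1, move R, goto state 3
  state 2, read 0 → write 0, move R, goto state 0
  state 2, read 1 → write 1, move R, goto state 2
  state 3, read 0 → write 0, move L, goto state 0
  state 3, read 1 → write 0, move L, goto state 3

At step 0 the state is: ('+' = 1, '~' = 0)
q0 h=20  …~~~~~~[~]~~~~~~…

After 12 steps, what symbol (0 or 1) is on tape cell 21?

1

gen 0: q0 h=20  …~~~~~~[~]~~~~~~…
gen 1: q1 h=21  …~~~~~+[~]~~~~~~…
gen 2: q1 h=20  …~~~~~~[+]~~~~~~…
gen 3: q3 h=21  …~~~~~+[~]~~~~~~…
gen 4: q0 h=20  …~~~~~~[+]~~~~~~…
gen 5: q0 h=21  …~~~~~+[~]~~~~~~…
gen 6: q1 h=22  …~~~~++[~]~~~~~~…
gen 7: q1 h=21  …~~~~~+[+]~~~~~~…
gen 8: q3 h=22  …~~~~++[~]~~~~~~…
gen 9: q0 h=21  …~~~~~+[+]~~~~~~…
gen 10: q0 h=22  …~~~~++[~]~~~~~~…
gen 11: q1 h=23  …~~~+++[~]~~~~~~…
gen 12: q1 h=22  …~~~~++[+]~~~~~~…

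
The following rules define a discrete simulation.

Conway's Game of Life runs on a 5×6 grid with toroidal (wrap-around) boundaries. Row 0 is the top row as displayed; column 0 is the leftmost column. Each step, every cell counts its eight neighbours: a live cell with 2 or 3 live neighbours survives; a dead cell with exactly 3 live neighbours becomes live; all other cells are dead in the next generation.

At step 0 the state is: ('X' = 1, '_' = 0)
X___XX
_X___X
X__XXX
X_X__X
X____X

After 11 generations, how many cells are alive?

step 0: X___XX
_X___X
X__XXX
X_X__X
X____X
step 1: _X__X_
_X_X__
__XX__
___X__
______
step 2: __X___
_X_XX_
___XX_
__XX__
______
step 3: __XX__
____X_
______
__XXX_
__XX__
step 4: __X_X_
___X__
____X_
__X_X_
_X____
step 5: __XX__
___XX_
____X_
___X__
_XX___
step 6: _X__X_
__X_X_
____X_
__XX__
_X____
step 7: _XXX__
____XX
__X_X_
__XX__
_X_X__
step 8: XX_X__
_X__XX
__X_XX
_X__X_
_X__X_
step 9: _X_X__
_X____
_XX___
XXX_X_
_X_XXX
step 10: _X_X__
XX____
___X__
____X_
_____X
step 11: _XX___
XX____
______
____X_
____X_

6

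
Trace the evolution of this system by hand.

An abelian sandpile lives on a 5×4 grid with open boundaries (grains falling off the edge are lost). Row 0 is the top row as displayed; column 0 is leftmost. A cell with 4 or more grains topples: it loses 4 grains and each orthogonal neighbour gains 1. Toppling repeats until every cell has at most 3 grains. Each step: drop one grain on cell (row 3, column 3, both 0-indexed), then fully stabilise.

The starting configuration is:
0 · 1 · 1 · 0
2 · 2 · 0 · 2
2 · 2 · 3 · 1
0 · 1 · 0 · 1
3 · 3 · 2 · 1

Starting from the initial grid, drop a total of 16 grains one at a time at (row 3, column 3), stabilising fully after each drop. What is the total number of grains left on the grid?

step 0: 0 · 1 · 1 · 0
2 · 2 · 0 · 2
2 · 2 · 3 · 1
0 · 1 · 0 · 1
3 · 3 · 2 · 1
step 1: 0 · 1 · 1 · 0
2 · 2 · 0 · 2
2 · 2 · 3 · 1
0 · 1 · 0 · 2
3 · 3 · 2 · 1
step 2: 0 · 1 · 1 · 0
2 · 2 · 0 · 2
2 · 2 · 3 · 1
0 · 1 · 0 · 3
3 · 3 · 2 · 1
step 3: 0 · 1 · 1 · 0
2 · 2 · 0 · 2
2 · 2 · 3 · 2
0 · 1 · 1 · 0
3 · 3 · 2 · 2
step 4: 0 · 1 · 1 · 0
2 · 2 · 0 · 2
2 · 2 · 3 · 2
0 · 1 · 1 · 1
3 · 3 · 2 · 2
step 5: 0 · 1 · 1 · 0
2 · 2 · 0 · 2
2 · 2 · 3 · 2
0 · 1 · 1 · 2
3 · 3 · 2 · 2
step 6: 0 · 1 · 1 · 0
2 · 2 · 0 · 2
2 · 2 · 3 · 2
0 · 1 · 1 · 3
3 · 3 · 2 · 2
step 7: 0 · 1 · 1 · 0
2 · 2 · 0 · 2
2 · 2 · 3 · 3
0 · 1 · 2 · 0
3 · 3 · 2 · 3
step 8: 0 · 1 · 1 · 0
2 · 2 · 0 · 2
2 · 2 · 3 · 3
0 · 1 · 2 · 1
3 · 3 · 2 · 3
step 9: 0 · 1 · 1 · 0
2 · 2 · 0 · 2
2 · 2 · 3 · 3
0 · 1 · 2 · 2
3 · 3 · 2 · 3
step 10: 0 · 1 · 1 · 0
2 · 2 · 0 · 2
2 · 2 · 3 · 3
0 · 1 · 2 · 3
3 · 3 · 2 · 3
step 11: 0 · 1 · 1 · 0
2 · 2 · 1 · 3
2 · 3 · 1 · 1
1 · 3 · 1 · 3
0 · 1 · 1 · 1
step 12: 0 · 1 · 1 · 0
2 · 2 · 1 · 3
2 · 3 · 1 · 2
1 · 3 · 2 · 0
0 · 1 · 1 · 2
step 13: 0 · 1 · 1 · 0
2 · 2 · 1 · 3
2 · 3 · 1 · 2
1 · 3 · 2 · 1
0 · 1 · 1 · 2
step 14: 0 · 1 · 1 · 0
2 · 2 · 1 · 3
2 · 3 · 1 · 2
1 · 3 · 2 · 2
0 · 1 · 1 · 2
step 15: 0 · 1 · 1 · 0
2 · 2 · 1 · 3
2 · 3 · 1 · 2
1 · 3 · 2 · 3
0 · 1 · 1 · 2
step 16: 0 · 1 · 1 · 0
2 · 2 · 1 · 3
2 · 3 · 1 · 3
1 · 3 · 3 · 0
0 · 1 · 1 · 3

31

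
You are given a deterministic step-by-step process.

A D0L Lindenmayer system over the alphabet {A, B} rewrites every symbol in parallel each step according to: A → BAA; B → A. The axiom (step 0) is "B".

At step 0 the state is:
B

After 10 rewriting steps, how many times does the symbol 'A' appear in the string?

2378

0) B
1) A
2) BAA
3) ABAABAA
4) BAAABAABAAABAABAA
5) ABAABAABAAABAABAAABAABAABAAABAABAAABAABAA
6) BAAABAABAAABAABAAABAABAABAAABAABAAABAABAABAAABAABAAABAABAAABAABAABAAABAABAAABAABAABAAABAABAAABAABAA
7) ABAABAABAAABAABAAABAABAABAAABAABAAABAABAABAAABAABAAABAABAA…BAAABAABAAABAABAAABAABAABAAABAABAAABAABAABAAABAABAAABAABAA  (len 239)
8) BAAABAABAAABAABAAABAABAABAAABAABAAABAABAABAAABAABAAABAABAA…BAAABAABAAABAABAAABAABAABAAABAABAAABAABAABAAABAABAAABAABAA  (len 577)
9) ABAABAABAAABAABAAABAABAABAAABAABAAABAABAABAAABAABAAABAABAA…BAAABAABAAABAABAAABAABAABAAABAABAAABAABAABAAABAABAAABAABAA  (len 1393)
10) BAAABAABAAABAABAAABAABAABAAABAABAAABAABAABAAABAABAAABAABAA…BAAABAABAAABAABAAABAABAABAAABAABAAABAABAABAAABAABAAABAABAA  (len 3363)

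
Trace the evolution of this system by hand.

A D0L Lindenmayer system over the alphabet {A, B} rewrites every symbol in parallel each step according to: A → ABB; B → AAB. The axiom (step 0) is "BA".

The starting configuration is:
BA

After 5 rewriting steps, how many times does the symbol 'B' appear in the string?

k=0  BA
k=1  AABABB
k=2  ABBABBAABABBAABAAB
k=3  ABBAABAABABBAABAABABBABBAABABBAABAABABBABBAABABBABBAAB
k=4  ABBAABAABABBABBAABABBABBAABABBAABAABABBABBAABABBABBAABABBA…BAABABBAABAABABBAABAABABBABBAABABBAABAABABBAABAABABBABBAAB  (len 162)
k=5  ABBAABAABABBABBAABABBABBAABABBAABAABABBAABAABABBABBAABABBA…BAABABBAABAABABBABBAABABBABBAABABBAABAABABBAABAABABBABBAAB  (len 486)

243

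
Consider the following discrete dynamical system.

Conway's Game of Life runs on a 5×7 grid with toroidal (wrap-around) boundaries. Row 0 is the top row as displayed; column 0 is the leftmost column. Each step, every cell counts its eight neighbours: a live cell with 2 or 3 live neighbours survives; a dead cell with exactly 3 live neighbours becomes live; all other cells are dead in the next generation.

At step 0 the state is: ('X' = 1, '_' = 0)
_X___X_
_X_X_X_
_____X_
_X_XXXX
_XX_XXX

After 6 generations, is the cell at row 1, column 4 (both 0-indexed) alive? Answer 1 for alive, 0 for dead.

1

step 0: _X___X_
_X_X_X_
_____X_
_X_XXXX
_XX_XXX
step 1: _X_X___
__X__XX
X__X___
_X_X___
_X_____
step 2: XX_____
XXXXX_X
XX_XX_X
XX_____
XX_____
step 3: ___X___
____X__
____X__
_______
__X___X
step 4: ___X___
___XX__
_______
_______
_______
step 5: ___XX__
___XX__
_______
_______
_______
step 6: ___XX__
___XX__
_______
_______
_______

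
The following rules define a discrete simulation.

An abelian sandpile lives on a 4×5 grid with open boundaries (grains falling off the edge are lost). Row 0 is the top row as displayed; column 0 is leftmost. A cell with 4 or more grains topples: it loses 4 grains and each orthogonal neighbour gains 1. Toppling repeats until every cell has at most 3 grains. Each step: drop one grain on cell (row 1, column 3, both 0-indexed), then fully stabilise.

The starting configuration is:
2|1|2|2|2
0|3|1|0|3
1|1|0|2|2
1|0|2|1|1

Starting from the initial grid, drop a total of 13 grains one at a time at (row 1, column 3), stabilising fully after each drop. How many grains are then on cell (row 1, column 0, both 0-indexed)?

t=0: 2|1|2|2|2
0|3|1|0|3
1|1|0|2|2
1|0|2|1|1
t=1: 2|1|2|2|2
0|3|1|1|3
1|1|0|2|2
1|0|2|1|1
t=2: 2|1|2|2|2
0|3|1|2|3
1|1|0|2|2
1|0|2|1|1
t=3: 2|1|2|2|2
0|3|1|3|3
1|1|0|2|2
1|0|2|1|1
t=4: 2|1|2|3|3
0|3|2|1|0
1|1|0|3|3
1|0|2|1|1
t=5: 2|1|2|3|3
0|3|2|2|0
1|1|0|3|3
1|0|2|1|1
t=6: 2|1|2|3|3
0|3|2|3|0
1|1|0|3|3
1|0|2|1|1
t=7: 2|1|3|1|0
0|3|3|2|3
1|1|1|1|0
1|0|2|2|2
t=8: 2|1|3|1|0
0|3|3|3|3
1|1|1|1|0
1|0|2|2|2
t=9: 2|3|0|3|1
1|0|2|2|0
1|2|2|2|1
1|0|2|2|2
t=10: 2|3|0|3|1
1|0|2|3|0
1|2|2|2|1
1|0|2|2|2
t=11: 2|3|1|0|2
1|0|3|1|1
1|2|2|3|1
1|0|2|2|2
t=12: 2|3|1|0|2
1|0|3|2|1
1|2|2|3|1
1|0|2|2|2
t=13: 2|3|1|0|2
1|0|3|3|1
1|2|2|3|1
1|0|2|2|2

1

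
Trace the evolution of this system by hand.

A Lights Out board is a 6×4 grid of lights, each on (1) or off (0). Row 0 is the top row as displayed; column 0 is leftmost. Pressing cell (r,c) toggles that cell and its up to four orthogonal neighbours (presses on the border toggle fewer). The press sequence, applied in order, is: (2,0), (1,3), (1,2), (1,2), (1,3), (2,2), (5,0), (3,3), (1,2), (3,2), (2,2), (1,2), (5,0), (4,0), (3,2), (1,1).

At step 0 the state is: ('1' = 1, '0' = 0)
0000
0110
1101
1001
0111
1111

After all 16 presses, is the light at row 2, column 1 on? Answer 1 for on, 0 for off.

[0] 0000
0110
1101
1001
0111
1111
[1] 0000
1110
0001
0001
0111
1111
[2] 0001
1101
0000
0001
0111
1111
[3] 0011
1010
0010
0001
0111
1111
[4] 0001
1101
0000
0001
0111
1111
[5] 0000
1110
0001
0001
0111
1111
[6] 0000
1100
0110
0011
0111
1111
[7] 0000
1100
0110
0011
1111
0011
[8] 0000
1100
0111
0000
1110
0011
[9] 0010
1011
0101
0000
1110
0011
[10] 0010
1011
0111
0111
1100
0011
[11] 0010
1001
0000
0101
1100
0011
[12] 0000
1110
0010
0101
1100
0011
[13] 0000
1110
0010
0101
0100
1111
[14] 0000
1110
0010
1101
1000
0111
[15] 0000
1110
0000
1010
1010
0111
[16] 0100
0000
0100
1010
1010
0111

1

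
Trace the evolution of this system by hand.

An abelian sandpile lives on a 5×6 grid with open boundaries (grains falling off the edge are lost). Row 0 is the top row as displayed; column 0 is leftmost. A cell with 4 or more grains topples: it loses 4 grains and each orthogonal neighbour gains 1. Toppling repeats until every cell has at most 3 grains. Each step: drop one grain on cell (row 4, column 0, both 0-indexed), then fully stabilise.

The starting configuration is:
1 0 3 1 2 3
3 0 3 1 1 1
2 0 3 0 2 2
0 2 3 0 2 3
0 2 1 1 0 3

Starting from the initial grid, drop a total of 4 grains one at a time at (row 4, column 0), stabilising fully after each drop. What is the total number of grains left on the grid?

47

0) 1 0 3 1 2 3
3 0 3 1 1 1
2 0 3 0 2 2
0 2 3 0 2 3
0 2 1 1 0 3
1) 1 0 3 1 2 3
3 0 3 1 1 1
2 0 3 0 2 2
0 2 3 0 2 3
1 2 1 1 0 3
2) 1 0 3 1 2 3
3 0 3 1 1 1
2 0 3 0 2 2
0 2 3 0 2 3
2 2 1 1 0 3
3) 1 0 3 1 2 3
3 0 3 1 1 1
2 0 3 0 2 2
0 2 3 0 2 3
3 2 1 1 0 3
4) 1 0 3 1 2 3
3 0 3 1 1 1
2 0 3 0 2 2
1 2 3 0 2 3
0 3 1 1 0 3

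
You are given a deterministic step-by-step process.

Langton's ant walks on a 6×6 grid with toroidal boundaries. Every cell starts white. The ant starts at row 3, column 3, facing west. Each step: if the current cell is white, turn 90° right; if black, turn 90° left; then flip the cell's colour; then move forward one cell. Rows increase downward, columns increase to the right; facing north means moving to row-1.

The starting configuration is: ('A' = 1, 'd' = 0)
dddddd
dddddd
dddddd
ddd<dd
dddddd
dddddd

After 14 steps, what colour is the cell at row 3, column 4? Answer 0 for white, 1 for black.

[0] dddddd
dddddd
dddddd
ddd<dd
dddddd
dddddd
[1] dddddd
dddddd
ddd^dd
dddAdd
dddddd
dddddd
[2] dddddd
dddddd
dddA>d
dddAdd
dddddd
dddddd
[3] dddddd
dddddd
dddAAd
dddAvd
dddddd
dddddd
[4] dddddd
dddddd
dddAAd
ddd<Ad
dddddd
dddddd
[5] dddddd
dddddd
dddAAd
ddddAd
dddvdd
dddddd
[6] dddddd
dddddd
dddAAd
ddddAd
dd<Add
dddddd
[7] dddddd
dddddd
dddAAd
dd^dAd
ddAAdd
dddddd
[8] dddddd
dddddd
dddAAd
ddA>Ad
ddAAdd
dddddd
[9] dddddd
dddddd
dddAAd
ddAAAd
ddAvdd
dddddd
[10] dddddd
dddddd
dddAAd
ddAAAd
ddAd>d
dddddd
[11] dddddd
dddddd
dddAAd
ddAAAd
ddAdAd
ddddvd
[12] dddddd
dddddd
dddAAd
ddAAAd
ddAdAd
ddd<Ad
[13] dddddd
dddddd
dddAAd
ddAAAd
ddA^Ad
dddAAd
[14] dddddd
dddddd
dddAAd
ddAAAd
ddAA>d
dddAAd

1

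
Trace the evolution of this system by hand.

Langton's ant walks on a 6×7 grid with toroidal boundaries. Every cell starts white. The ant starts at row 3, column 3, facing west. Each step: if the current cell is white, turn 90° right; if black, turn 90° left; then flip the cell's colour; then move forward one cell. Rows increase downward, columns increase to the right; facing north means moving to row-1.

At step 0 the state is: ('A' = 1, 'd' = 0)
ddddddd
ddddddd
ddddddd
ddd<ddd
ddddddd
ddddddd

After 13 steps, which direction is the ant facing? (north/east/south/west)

north

step 0: ddddddd
ddddddd
ddddddd
ddd<ddd
ddddddd
ddddddd
step 1: ddddddd
ddddddd
ddd^ddd
dddAddd
ddddddd
ddddddd
step 2: ddddddd
ddddddd
dddA>dd
dddAddd
ddddddd
ddddddd
step 3: ddddddd
ddddddd
dddAAdd
dddAvdd
ddddddd
ddddddd
step 4: ddddddd
ddddddd
dddAAdd
ddd<Add
ddddddd
ddddddd
step 5: ddddddd
ddddddd
dddAAdd
ddddAdd
dddvddd
ddddddd
step 6: ddddddd
ddddddd
dddAAdd
ddddAdd
dd<Addd
ddddddd
step 7: ddddddd
ddddddd
dddAAdd
dd^dAdd
ddAAddd
ddddddd
step 8: ddddddd
ddddddd
dddAAdd
ddA>Add
ddAAddd
ddddddd
step 9: ddddddd
ddddddd
dddAAdd
ddAAAdd
ddAvddd
ddddddd
step 10: ddddddd
ddddddd
dddAAdd
ddAAAdd
ddAd>dd
ddddddd
step 11: ddddddd
ddddddd
dddAAdd
ddAAAdd
ddAdAdd
ddddvdd
step 12: ddddddd
ddddddd
dddAAdd
ddAAAdd
ddAdAdd
ddd<Add
step 13: ddddddd
ddddddd
dddAAdd
ddAAAdd
ddA^Add
dddAAdd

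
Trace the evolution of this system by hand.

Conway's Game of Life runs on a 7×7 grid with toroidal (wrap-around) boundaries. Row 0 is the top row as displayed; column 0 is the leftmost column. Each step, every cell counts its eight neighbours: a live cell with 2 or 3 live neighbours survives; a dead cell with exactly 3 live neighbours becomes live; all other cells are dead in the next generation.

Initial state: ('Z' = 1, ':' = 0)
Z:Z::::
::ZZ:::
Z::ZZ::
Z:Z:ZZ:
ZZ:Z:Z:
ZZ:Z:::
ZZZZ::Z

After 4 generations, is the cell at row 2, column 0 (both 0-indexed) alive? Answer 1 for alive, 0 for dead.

step 0: Z:Z::::
::ZZ:::
Z::ZZ::
Z:Z:ZZ:
ZZ:Z:Z:
ZZ:Z:::
ZZZZ::Z
step 1: Z:::::Z
::Z:Z::
:::::ZZ
Z:Z::Z:
:::Z:Z:
:::Z:::
:::Z::Z
step 2: Z::Z:ZZ
Z::::::
:Z:ZZZZ
:::::Z:
::ZZ::Z
::ZZ:::
Z:::::Z
step 3: :Z:::Z:
:ZZZ:::
Z:::ZZZ
Z::::::
::ZZZ::
ZZZZ::Z
ZZZZZZ:
step 4: :::::ZZ
:ZZZ:::
Z:ZZZZZ
ZZ:::::
::::Z:Z
::::::Z
:::::Z:

1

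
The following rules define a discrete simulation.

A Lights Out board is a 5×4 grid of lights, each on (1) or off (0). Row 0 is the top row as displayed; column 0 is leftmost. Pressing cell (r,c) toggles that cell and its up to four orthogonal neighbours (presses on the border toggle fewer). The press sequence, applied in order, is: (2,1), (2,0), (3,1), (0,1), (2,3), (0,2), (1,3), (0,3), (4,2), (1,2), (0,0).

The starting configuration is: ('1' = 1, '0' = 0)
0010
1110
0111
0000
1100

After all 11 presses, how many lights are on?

10

[0] 0010
1110
0111
0000
1100
[1] 0010
1010
1001
0100
1100
[2] 0010
0010
0101
1100
1100
[3] 0010
0010
0001
0010
1000
[4] 1100
0110
0001
0010
1000
[5] 1100
0111
0010
0011
1000
[6] 1011
0101
0010
0011
1000
[7] 1010
0110
0011
0011
1000
[8] 1001
0111
0011
0011
1000
[9] 1001
0111
0011
0001
1111
[10] 1011
0000
0001
0001
1111
[11] 0111
1000
0001
0001
1111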